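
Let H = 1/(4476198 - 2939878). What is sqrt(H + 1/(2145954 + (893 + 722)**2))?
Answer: sqrt(717897328678930605)/912992535160 ≈ 0.00092803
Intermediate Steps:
H = 1/1536320 ≈ 6.5091e-7
sqrt(H + 1/(2145954 + (893 + 722)**2)) = sqrt(1/1536320 + 1/(2145954 + (893 + 722)**2)) = sqrt(1/1536320 + 1/(2145954 + 1615**2)) = sqrt(1/1536320 + 1/(2145954 + 2608225)) = sqrt(1/1536320 + 1/4754179) = sqrt(6290499/7303940281280) = sqrt(717897328678930605)/912992535160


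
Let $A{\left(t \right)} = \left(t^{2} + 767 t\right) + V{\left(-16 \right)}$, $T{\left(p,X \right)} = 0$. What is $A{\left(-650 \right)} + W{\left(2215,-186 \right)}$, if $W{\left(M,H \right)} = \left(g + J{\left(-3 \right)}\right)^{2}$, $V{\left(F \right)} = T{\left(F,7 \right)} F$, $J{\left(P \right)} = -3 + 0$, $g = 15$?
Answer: $-75906$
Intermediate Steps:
$J{\left(P \right)} = -3$
$V{\left(F \right)} = 0$ ($V{\left(F \right)} = 0 F = 0$)
$A{\left(t \right)} = t^{2} + 767 t$ ($A{\left(t \right)} = \left(t^{2} + 767 t\right) + 0 = t^{2} + 767 t$)
$W{\left(M,H \right)} = 144$ ($W{\left(M,H \right)} = \left(15 - 3\right)^{2} = 12^{2} = 144$)
$A{\left(-650 \right)} + W{\left(2215,-186 \right)} = - 650 \left(767 - 650\right) + 144 = \left(-650\right) 117 + 144 = -76050 + 144 = -75906$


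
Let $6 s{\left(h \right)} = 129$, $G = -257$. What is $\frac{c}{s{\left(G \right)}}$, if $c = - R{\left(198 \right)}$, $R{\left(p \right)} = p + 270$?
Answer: $- \frac{936}{43} \approx -21.767$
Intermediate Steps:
$s{\left(h \right)} = \frac{43}{2}$ ($s{\left(h \right)} = \frac{1}{6} \cdot 129 = \frac{43}{2}$)
$R{\left(p \right)} = 270 + p$
$c = -468$ ($c = - (270 + 198) = \left(-1\right) 468 = -468$)
$\frac{c}{s{\left(G \right)}} = - \frac{468}{\frac{43}{2}} = \left(-468\right) \frac{2}{43} = - \frac{936}{43}$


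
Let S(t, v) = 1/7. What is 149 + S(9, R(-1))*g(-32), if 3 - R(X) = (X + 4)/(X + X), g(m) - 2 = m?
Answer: 1013/7 ≈ 144.71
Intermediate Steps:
g(m) = 2 + m
R(X) = 3 - (4 + X)/(2*X) (R(X) = 3 - (X + 4)/(X + X) = 3 - (4 + X)/(2*X))
S(t, v) = 1/7
149 + S(9, R(-1))*g(-32) = 149 + (2 - 32)/7 = 149 + (1/7)*(-30) = 149 - 30/7 = 1013/7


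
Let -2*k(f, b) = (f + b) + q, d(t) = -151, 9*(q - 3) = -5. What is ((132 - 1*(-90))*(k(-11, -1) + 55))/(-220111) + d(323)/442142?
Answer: -17702267587/291960953286 ≈ -0.060632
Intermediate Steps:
q = 22/9 (q = 3 + (⅑)*(-5) = 3 - 5/9 = 22/9 ≈ 2.4444)
k(f, b) = -11/9 - b/2 - f/2 (k(f, b) = -((f + b) + 22/9)/2 = -((b + f) + 22/9)/2 = -(22/9 + b + f)/2 = -11/9 - b/2 - f/2)
((132 - 1*(-90))*(k(-11, -1) + 55))/(-220111) + d(323)/442142 = ((132 - 1*(-90))*((-11/9 - ½*(-1) - ½*(-11)) + 55))/(-220111) - 151/442142 = ((132 + 90)*((-11/9 + ½ + 11/2) + 55))*(-1/220111) - 151*1/442142 = (222*(43/9 + 55))*(-1/220111) - 151/442142 = (222*(538/9))*(-1/220111) - 151/442142 = (39812/3)*(-1/220111) - 151/442142 = -39812/660333 - 151/442142 = -17702267587/291960953286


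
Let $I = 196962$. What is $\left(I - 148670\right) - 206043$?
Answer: $-157751$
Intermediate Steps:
$\left(I - 148670\right) - 206043 = \left(196962 - 148670\right) - 206043 = 48292 - 206043 = -157751$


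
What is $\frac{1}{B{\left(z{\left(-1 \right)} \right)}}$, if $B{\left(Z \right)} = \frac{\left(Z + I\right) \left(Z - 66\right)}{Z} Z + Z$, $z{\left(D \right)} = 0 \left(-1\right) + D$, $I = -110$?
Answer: $\frac{1}{7436} \approx 0.00013448$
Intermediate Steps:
$z{\left(D \right)} = D$ ($z{\left(D \right)} = 0 + D = D$)
$B{\left(Z \right)} = Z + \left(-110 + Z\right) \left(-66 + Z\right)$ ($B{\left(Z \right)} = \frac{\left(Z - 110\right) \left(Z - 66\right)}{Z} Z + Z = \frac{\left(-110 + Z\right) \left(-66 + Z\right)}{Z} Z + Z = \left(-110 + Z\right) \left(-66 + Z\right) + Z = Z + \left(-110 + Z\right) \left(-66 + Z\right)$)
$\frac{1}{B{\left(z{\left(-1 \right)} \right)}} = \frac{1}{7260 + \left(-1\right)^{2} - -175} = \frac{1}{7260 + 1 + 175} = \frac{1}{7436}$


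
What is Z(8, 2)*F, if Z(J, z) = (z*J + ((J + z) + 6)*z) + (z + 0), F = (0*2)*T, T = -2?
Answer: 0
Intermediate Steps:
F = 0 (F = (0*2)*(-2) = 0*(-2) = 0)
Z(J, z) = z + J*z + z*(6 + J + z) (Z(J, z) = (J*z + (6 + J + z)*z) + z = (J*z + z*(6 + J + z)) + z = z + J*z + z*(6 + J + z))
Z(8, 2)*F = (2*(7 + 2 + 2*8))*0 = (2*(7 + 2 + 16))*0 = (2*25)*0 = 50*0 = 0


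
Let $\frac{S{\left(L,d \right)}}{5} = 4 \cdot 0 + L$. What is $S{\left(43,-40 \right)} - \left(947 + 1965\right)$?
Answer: $-2697$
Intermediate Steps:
$S{\left(L,d \right)} = 5 L$ ($S{\left(L,d \right)} = 5 \left(4 \cdot 0 + L\right) = 5 \left(0 + L\right) = 5 L$)
$S{\left(43,-40 \right)} - \left(947 + 1965\right) = 5 \cdot 43 - \left(947 + 1965\right) = 215 - 2912 = -2697$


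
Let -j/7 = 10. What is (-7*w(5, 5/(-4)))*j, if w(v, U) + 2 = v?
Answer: 1470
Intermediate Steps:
j = -70 (j = -7*10 = -70)
w(v, U) = -2 + v
(-7*w(5, 5/(-4)))*j = -7*(-2 + 5)*(-70) = -7*3*(-70) = -21*(-70) = 1470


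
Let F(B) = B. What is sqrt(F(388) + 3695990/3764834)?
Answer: sqrt(1378354276816847)/1882417 ≈ 19.723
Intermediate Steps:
sqrt(F(388) + 3695990/3764834) = sqrt(388 + 3695990/3764834) = sqrt(388 + 3695990*(1/3764834)) = sqrt(388 + 1847995/1882417) = sqrt(732225791/1882417) = sqrt(1378354276816847)/1882417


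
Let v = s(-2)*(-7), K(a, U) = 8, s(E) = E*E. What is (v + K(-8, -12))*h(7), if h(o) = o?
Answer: -140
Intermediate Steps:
s(E) = E**2
v = -28 (v = (-2)**2*(-7) = 4*(-7) = -28)
(v + K(-8, -12))*h(7) = (-28 + 8)*7 = -20*7 = -140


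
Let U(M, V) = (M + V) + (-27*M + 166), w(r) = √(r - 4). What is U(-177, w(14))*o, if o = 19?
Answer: 90592 + 19*√10 ≈ 90652.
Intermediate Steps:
w(r) = √(-4 + r)
U(M, V) = 166 + V - 26*M (U(M, V) = (M + V) + (166 - 27*M) = 166 + V - 26*M)
U(-177, w(14))*o = (166 + √(-4 + 14) - 26*(-177))*19 = (166 + √10 + 4602)*19 = (4768 + √10)*19 = 90592 + 19*√10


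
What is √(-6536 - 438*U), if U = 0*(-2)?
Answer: 2*I*√1634 ≈ 80.846*I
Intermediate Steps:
U = 0
√(-6536 - 438*U) = √(-6536 - 438*0) = √(-6536 + 0) = √(-6536) = 2*I*√1634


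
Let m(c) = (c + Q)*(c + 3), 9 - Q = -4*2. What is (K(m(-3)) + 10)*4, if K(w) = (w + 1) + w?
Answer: 44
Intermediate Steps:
Q = 17 (Q = 9 - (-4)*2 = 9 - 1*(-8) = 9 + 8 = 17)
m(c) = (3 + c)*(17 + c) (m(c) = (c + 17)*(c + 3) = (17 + c)*(3 + c) = (3 + c)*(17 + c))
K(w) = 1 + 2*w (K(w) = (1 + w) + w = 1 + 2*w)
(K(m(-3)) + 10)*4 = ((1 + 2*(51 + (-3)**2 + 20*(-3))) + 10)*4 = ((1 + 2*(51 + 9 - 60)) + 10)*4 = ((1 + 2*0) + 10)*4 = ((1 + 0) + 10)*4 = (1 + 10)*4 = 11*4 = 44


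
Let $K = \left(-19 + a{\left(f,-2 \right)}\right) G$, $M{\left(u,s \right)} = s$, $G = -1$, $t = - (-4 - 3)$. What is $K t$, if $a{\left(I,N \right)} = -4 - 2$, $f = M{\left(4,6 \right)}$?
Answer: $175$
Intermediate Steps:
$t = 7$ ($t = - (-4 - 3) = \left(-1\right) \left(-7\right) = 7$)
$f = 6$
$a{\left(I,N \right)} = -6$ ($a{\left(I,N \right)} = -4 - 2 = -6$)
$K = 25$ ($K = \left(-19 - 6\right) \left(-1\right) = \left(-25\right) \left(-1\right) = 25$)
$K t = 25 \cdot 7 = 175$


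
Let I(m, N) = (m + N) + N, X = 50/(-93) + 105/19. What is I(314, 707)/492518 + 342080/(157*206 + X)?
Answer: 148901956257696/14075457430411 ≈ 10.579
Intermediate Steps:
X = 8815/1767 (X = 50*(-1/93) + 105*(1/19) = -50/93 + 105/19 = 8815/1767 ≈ 4.9887)
I(m, N) = m + 2*N (I(m, N) = (N + m) + N = m + 2*N)
I(314, 707)/492518 + 342080/(157*206 + X) = (314 + 2*707)/492518 + 342080/(157*206 + 8815/1767) = (314 + 1414)*(1/492518) + 342080/(32342 + 8815/1767) = 1728*(1/492518) + 342080/(57157129/1767) = 864/246259 + 342080*(1767/57157129) = 864/246259 + 604455360/57157129 = 148901956257696/14075457430411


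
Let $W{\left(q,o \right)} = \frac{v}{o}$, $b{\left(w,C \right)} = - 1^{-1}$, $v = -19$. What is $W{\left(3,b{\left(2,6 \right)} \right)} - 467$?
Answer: $-448$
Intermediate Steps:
$b{\left(w,C \right)} = -1$ ($b{\left(w,C \right)} = \left(-1\right) 1 = -1$)
$W{\left(q,o \right)} = - \frac{19}{o}$
$W{\left(3,b{\left(2,6 \right)} \right)} - 467 = - \frac{19}{-1} - 467 = \left(-19\right) \left(-1\right) - 467 = 19 - 467 = -448$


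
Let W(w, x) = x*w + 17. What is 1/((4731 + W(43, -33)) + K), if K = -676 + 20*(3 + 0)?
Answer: 1/2713 ≈ 0.00036860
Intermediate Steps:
W(w, x) = 17 + w*x (W(w, x) = w*x + 17 = 17 + w*x)
K = -616 (K = -676 + 20*3 = -676 + 60 = -616)
1/((4731 + W(43, -33)) + K) = 1/((4731 + (17 + 43*(-33))) - 616) = 1/((4731 + (17 - 1419)) - 616) = 1/((4731 - 1402) - 616) = 1/(3329 - 616) = 1/2713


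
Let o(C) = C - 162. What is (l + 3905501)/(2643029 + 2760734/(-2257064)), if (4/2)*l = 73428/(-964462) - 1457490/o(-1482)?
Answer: 291216252970109176161/197056741948225685467 ≈ 1.4778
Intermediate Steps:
o(C) = -162 + C
l = 117131083729/264262588 (l = (73428/(-964462) - 1457490/(-162 - 1482))/2 = (73428*(-1/964462) - 1457490/(-1644))/2 = (-36714/482231 - 1457490*(-1/1644))/2 = (-36714/482231 + 242915/274)/2 = (½)*(117131083729/132131294) = 117131083729/264262588 ≈ 443.24)
(l + 3905501)/(2643029 + 2760734/(-2257064)) = (117131083729/264262588 + 3905501)/(2643029 + 2760734/(-2257064)) = 1032194932780317/(264262588*(2643029 + 2760734*(-1/2257064))) = 1032194932780317/(264262588*(2643029 - 1380367/1128532)) = 1032194932780317/(264262588*(2982741423061/1128532)) = (1032194932780317/264262588)*(1128532/2982741423061) = 291216252970109176161/197056741948225685467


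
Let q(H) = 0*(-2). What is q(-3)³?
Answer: 0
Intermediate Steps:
q(H) = 0
q(-3)³ = 0³ = 0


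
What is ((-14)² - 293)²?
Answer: 9409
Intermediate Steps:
((-14)² - 293)² = (196 - 293)² = (-97)² = 9409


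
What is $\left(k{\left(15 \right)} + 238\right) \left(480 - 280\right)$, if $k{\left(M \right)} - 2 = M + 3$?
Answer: $51600$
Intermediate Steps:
$k{\left(M \right)} = 5 + M$ ($k{\left(M \right)} = 2 + \left(M + 3\right) = 2 + \left(3 + M\right) = 5 + M$)
$\left(k{\left(15 \right)} + 238\right) \left(480 - 280\right) = \left(\left(5 + 15\right) + 238\right) \left(480 - 280\right) = \left(20 + 238\right) 200 = 258 \cdot 200 = 51600$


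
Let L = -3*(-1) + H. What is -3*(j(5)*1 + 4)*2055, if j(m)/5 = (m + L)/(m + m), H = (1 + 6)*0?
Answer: -49320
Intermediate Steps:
H = 0 (H = 7*0 = 0)
L = 3 (L = -3*(-1) + 0 = 3 + 0 = 3)
j(m) = 5*(3 + m)/(2*m) (j(m) = 5*((m + 3)/(m + m)) = 5*((3 + m)/((2*m))) = 5*((3 + m)*(1/(2*m))) = 5*((3 + m)/(2*m)) = 5*(3 + m)/(2*m))
-3*(j(5)*1 + 4)*2055 = -3*(((5/2)*(3 + 5)/5)*1 + 4)*2055 = -3*(((5/2)*(⅕)*8)*1 + 4)*2055 = -3*(4*1 + 4)*2055 = -3*(4 + 4)*2055 = -3*8*2055 = -24*2055 = -49320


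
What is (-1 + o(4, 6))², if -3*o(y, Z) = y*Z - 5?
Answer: 484/9 ≈ 53.778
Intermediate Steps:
o(y, Z) = 5/3 - Z*y/3 (o(y, Z) = -(y*Z - 5)/3 = -(Z*y - 5)/3 = -(-5 + Z*y)/3 = 5/3 - Z*y/3)
(-1 + o(4, 6))² = (-1 + (5/3 - ⅓*6*4))² = (-1 + (5/3 - 8))² = (-1 - 19/3)² = (-22/3)² = 484/9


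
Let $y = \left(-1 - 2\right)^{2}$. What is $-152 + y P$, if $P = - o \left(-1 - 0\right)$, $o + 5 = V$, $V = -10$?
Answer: $-287$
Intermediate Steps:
$o = -15$ ($o = -5 - 10 = -15$)
$y = 9$ ($y = \left(-3\right)^{2} = 9$)
$P = -15$ ($P = - \left(-15\right) \left(-1 - 0\right) = - \left(-15\right) \left(-1 + 0\right) = - \left(-15\right) \left(-1\right) = \left(-1\right) 15 = -15$)
$-152 + y P = -152 + 9 \left(-15\right) = -152 - 135 = -287$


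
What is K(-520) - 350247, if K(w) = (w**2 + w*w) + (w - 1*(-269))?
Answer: 190302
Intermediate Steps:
K(w) = 269 + w + 2*w**2 (K(w) = (w**2 + w**2) + (w + 269) = 2*w**2 + (269 + w) = 269 + w + 2*w**2)
K(-520) - 350247 = (269 - 520 + 2*(-520)**2) - 350247 = (269 - 520 + 2*270400) - 350247 = (269 - 520 + 540800) - 350247 = 540549 - 350247 = 190302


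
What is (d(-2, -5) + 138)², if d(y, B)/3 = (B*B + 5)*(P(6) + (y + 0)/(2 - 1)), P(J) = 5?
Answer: 166464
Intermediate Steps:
d(y, B) = 3*(5 + y)*(5 + B²) (d(y, B) = 3*((B*B + 5)*(5 + (y + 0)/(2 - 1))) = 3*((B² + 5)*(5 + y/1)) = 3*((5 + B²)*(5 + y*1)) = 3*((5 + B²)*(5 + y)) = 3*((5 + y)*(5 + B²)) = 3*(5 + y)*(5 + B²))
(d(-2, -5) + 138)² = ((75 + 15*(-2) + 15*(-5)² + 3*(-2)*(-5)²) + 138)² = ((75 - 30 + 15*25 + 3*(-2)*25) + 138)² = ((75 - 30 + 375 - 150) + 138)² = (270 + 138)² = 408² = 166464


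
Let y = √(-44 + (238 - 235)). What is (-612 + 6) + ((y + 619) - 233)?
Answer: -220 + I*√41 ≈ -220.0 + 6.4031*I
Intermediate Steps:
y = I*√41 (y = √(-44 + 3) = √(-41) = I*√41 ≈ 6.4031*I)
(-612 + 6) + ((y + 619) - 233) = (-612 + 6) + ((I*√41 + 619) - 233) = -606 + ((619 + I*√41) - 233) = -606 + (386 + I*√41) = -220 + I*√41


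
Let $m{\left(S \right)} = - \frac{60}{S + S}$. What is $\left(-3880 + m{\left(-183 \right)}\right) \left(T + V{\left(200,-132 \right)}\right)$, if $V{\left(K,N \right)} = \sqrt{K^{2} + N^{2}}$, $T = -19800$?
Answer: $\frac{4686066000}{61} - \frac{946680 \sqrt{3589}}{61} \approx 7.5891 \cdot 10^{7}$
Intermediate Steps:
$m{\left(S \right)} = - \frac{30}{S}$ ($m{\left(S \right)} = - \frac{60}{2 S} = - 60 \frac{1}{2 S} = - \frac{30}{S}$)
$\left(-3880 + m{\left(-183 \right)}\right) \left(T + V{\left(200,-132 \right)}\right) = \left(-3880 - \frac{30}{-183}\right) \left(-19800 + \sqrt{200^{2} + \left(-132\right)^{2}}\right) = \left(-3880 - - \frac{10}{61}\right) \left(-19800 + \sqrt{40000 + 17424}\right) = \left(-3880 + \frac{10}{61}\right) \left(-19800 + \sqrt{57424}\right) = - \frac{236670 \left(-19800 + 4 \sqrt{3589}\right)}{61} = \frac{4686066000}{61} - \frac{946680 \sqrt{3589}}{61}$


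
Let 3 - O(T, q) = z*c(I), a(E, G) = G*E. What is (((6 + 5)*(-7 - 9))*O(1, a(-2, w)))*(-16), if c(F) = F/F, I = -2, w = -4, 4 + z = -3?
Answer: 28160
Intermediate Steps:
z = -7 (z = -4 - 3 = -7)
c(F) = 1
a(E, G) = E*G
O(T, q) = 10 (O(T, q) = 3 - (-7) = 3 - 1*(-7) = 3 + 7 = 10)
(((6 + 5)*(-7 - 9))*O(1, a(-2, w)))*(-16) = (((6 + 5)*(-7 - 9))*10)*(-16) = ((11*(-16))*10)*(-16) = -176*10*(-16) = -1760*(-16) = 28160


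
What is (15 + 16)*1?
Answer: 31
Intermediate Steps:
(15 + 16)*1 = 31*1 = 31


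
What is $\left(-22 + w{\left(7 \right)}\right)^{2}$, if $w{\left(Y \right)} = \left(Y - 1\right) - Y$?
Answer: $529$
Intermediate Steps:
$w{\left(Y \right)} = -1$ ($w{\left(Y \right)} = \left(-1 + Y\right) - Y = -1$)
$\left(-22 + w{\left(7 \right)}\right)^{2} = \left(-22 - 1\right)^{2} = \left(-23\right)^{2} = 529$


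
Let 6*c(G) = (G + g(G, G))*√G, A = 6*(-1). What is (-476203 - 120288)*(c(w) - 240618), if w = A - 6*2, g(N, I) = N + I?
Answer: 143526471438 + 16105257*I*√2 ≈ 1.4353e+11 + 2.2776e+7*I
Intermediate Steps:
g(N, I) = I + N
A = -6
w = -18 (w = -6 - 6*2 = -6 - 12 = -18)
c(G) = G^(3/2)/2 (c(G) = ((G + (G + G))*√G)/6 = ((G + 2*G)*√G)/6 = ((3*G)*√G)/6 = (3*G^(3/2))/6 = G^(3/2)/2)
(-476203 - 120288)*(c(w) - 240618) = (-476203 - 120288)*((-18)^(3/2)/2 - 240618) = -596491*((-54*I*√2)/2 - 240618) = -596491*(-27*I*√2 - 240618) = -596491*(-240618 - 27*I*√2) = 143526471438 + 16105257*I*√2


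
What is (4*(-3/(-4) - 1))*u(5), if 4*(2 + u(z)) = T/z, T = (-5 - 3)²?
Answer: -6/5 ≈ -1.2000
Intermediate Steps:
T = 64 (T = (-8)² = 64)
u(z) = -2 + 16/z (u(z) = -2 + (64/z)/4 = -2 + 16/z)
(4*(-3/(-4) - 1))*u(5) = (4*(-3/(-4) - 1))*(-2 + 16/5) = (4*(-3*(-¼) - 1))*(-2 + 16*(⅕)) = (4*(¾ - 1))*(-2 + 16/5) = (4*(-¼))*(6/5) = -1*6/5 = -6/5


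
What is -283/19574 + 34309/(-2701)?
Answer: -672328749/52869374 ≈ -12.717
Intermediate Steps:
-283/19574 + 34309/(-2701) = -283*1/19574 + 34309*(-1/2701) = -283/19574 - 34309/2701 = -672328749/52869374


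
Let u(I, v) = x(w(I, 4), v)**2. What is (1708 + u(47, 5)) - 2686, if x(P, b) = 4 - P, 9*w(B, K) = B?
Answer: -79097/81 ≈ -976.51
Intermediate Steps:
w(B, K) = B/9
u(I, v) = (4 - I/9)**2
(1708 + u(47, 5)) - 2686 = (1708 + (-36 + 47)**2/81) - 2686 = (1708 + (1/81)*11**2) - 2686 = (1708 + (1/81)*121) - 2686 = (1708 + 121/81) - 2686 = 138469/81 - 2686 = -79097/81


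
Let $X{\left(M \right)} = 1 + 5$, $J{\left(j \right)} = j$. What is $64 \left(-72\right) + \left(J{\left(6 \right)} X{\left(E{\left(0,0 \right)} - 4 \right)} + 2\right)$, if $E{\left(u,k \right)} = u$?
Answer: $-4570$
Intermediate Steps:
$X{\left(M \right)} = 6$
$64 \left(-72\right) + \left(J{\left(6 \right)} X{\left(E{\left(0,0 \right)} - 4 \right)} + 2\right) = 64 \left(-72\right) + \left(6 \cdot 6 + 2\right) = -4608 + \left(36 + 2\right) = -4608 + 38 = -4570$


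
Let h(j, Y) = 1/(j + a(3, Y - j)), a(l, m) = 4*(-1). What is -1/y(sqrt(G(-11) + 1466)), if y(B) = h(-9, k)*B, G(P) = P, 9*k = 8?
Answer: 13*sqrt(1455)/1455 ≈ 0.34081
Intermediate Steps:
a(l, m) = -4
k = 8/9 (k = (1/9)*8 = 8/9 ≈ 0.88889)
h(j, Y) = 1/(-4 + j) (h(j, Y) = 1/(j - 4) = 1/(-4 + j))
y(B) = -B/13 (y(B) = B/(-4 - 9) = B/(-13) = -B/13)
-1/y(sqrt(G(-11) + 1466)) = -1/((-sqrt(-11 + 1466)/13)) = -1/((-sqrt(1455)/13)) = -(-13)*sqrt(1455)/1455 = 13*sqrt(1455)/1455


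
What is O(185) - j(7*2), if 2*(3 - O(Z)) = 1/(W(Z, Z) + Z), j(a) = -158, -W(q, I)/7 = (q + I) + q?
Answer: 1191401/7400 ≈ 161.00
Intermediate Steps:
W(q, I) = -14*q - 7*I (W(q, I) = -7*((q + I) + q) = -7*((I + q) + q) = -7*(I + 2*q) = -14*q - 7*I)
O(Z) = 3 + 1/(40*Z) (O(Z) = 3 - 1/(2*((-14*Z - 7*Z) + Z)) = 3 - 1/(2*(-21*Z + Z)) = 3 - (-1/(20*Z))/2 = 3 - (-1)/(40*Z) = 3 + 1/(40*Z))
O(185) - j(7*2) = (3 + (1/40)/185) - 1*(-158) = (3 + (1/40)*(1/185)) + 158 = (3 + 1/7400) + 158 = 22201/7400 + 158 = 1191401/7400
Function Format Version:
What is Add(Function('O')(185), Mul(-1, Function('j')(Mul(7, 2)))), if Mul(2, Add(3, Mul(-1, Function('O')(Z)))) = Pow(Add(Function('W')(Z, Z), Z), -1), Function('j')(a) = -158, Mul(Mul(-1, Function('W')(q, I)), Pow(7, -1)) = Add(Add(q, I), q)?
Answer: Rational(1191401, 7400) ≈ 161.00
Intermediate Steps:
Function('W')(q, I) = Add(Mul(-14, q), Mul(-7, I)) (Function('W')(q, I) = Mul(-7, Add(Add(q, I), q)) = Mul(-7, Add(Add(I, q), q)) = Mul(-7, Add(I, Mul(2, q))) = Add(Mul(-14, q), Mul(-7, I)))
Function('O')(Z) = Add(3, Mul(Rational(1, 40), Pow(Z, -1))) (Function('O')(Z) = Add(3, Mul(Rational(-1, 2), Pow(Add(Add(Mul(-14, Z), Mul(-7, Z)), Z), -1))) = Add(3, Mul(Rational(-1, 2), Pow(Add(Mul(-21, Z), Z), -1))) = Add(3, Mul(Rational(-1, 2), Pow(Mul(-20, Z), -1))) = Add(3, Mul(Rational(-1, 2), Mul(Rational(-1, 20), Pow(Z, -1)))) = Add(3, Mul(Rational(1, 40), Pow(Z, -1))))
Add(Function('O')(185), Mul(-1, Function('j')(Mul(7, 2)))) = Add(Add(3, Mul(Rational(1, 40), Pow(185, -1))), Mul(-1, -158)) = Add(Add(3, Mul(Rational(1, 40), Rational(1, 185))), 158) = Add(Add(3, Rational(1, 7400)), 158) = Add(Rational(22201, 7400), 158) = Rational(1191401, 7400)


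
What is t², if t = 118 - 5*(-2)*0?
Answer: 13924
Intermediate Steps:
t = 118 (t = 118 - (-10)*0 = 118 - 1*0 = 118 + 0 = 118)
t² = 118² = 13924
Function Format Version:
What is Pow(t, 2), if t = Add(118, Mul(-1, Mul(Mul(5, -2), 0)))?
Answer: 13924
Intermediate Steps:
t = 118 (t = Add(118, Mul(-1, Mul(-10, 0))) = Add(118, Mul(-1, 0)) = Add(118, 0) = 118)
Pow(t, 2) = Pow(118, 2) = 13924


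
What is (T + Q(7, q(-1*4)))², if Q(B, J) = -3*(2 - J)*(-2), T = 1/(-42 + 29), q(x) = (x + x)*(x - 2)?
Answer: 12880921/169 ≈ 76219.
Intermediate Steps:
q(x) = 2*x*(-2 + x) (q(x) = (2*x)*(-2 + x) = 2*x*(-2 + x))
T = -1/13 (T = 1/(-13) = -1/13 ≈ -0.076923)
Q(B, J) = 12 - 6*J (Q(B, J) = (-6 + 3*J)*(-2) = 12 - 6*J)
(T + Q(7, q(-1*4)))² = (-1/13 + (12 - 12*(-1*4)*(-2 - 1*4)))² = (-1/13 + (12 - 12*(-4)*(-2 - 4)))² = (-1/13 + (12 - 12*(-4)*(-6)))² = (-1/13 + (12 - 6*48))² = (-1/13 + (12 - 288))² = (-1/13 - 276)² = (-3589/13)² = 12880921/169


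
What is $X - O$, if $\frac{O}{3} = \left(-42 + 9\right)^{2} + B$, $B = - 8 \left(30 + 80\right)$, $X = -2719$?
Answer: $-3346$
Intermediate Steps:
$B = -880$ ($B = \left(-8\right) 110 = -880$)
$O = 627$ ($O = 3 \left(\left(-42 + 9\right)^{2} - 880\right) = 3 \left(\left(-33\right)^{2} - 880\right) = 3 \left(1089 - 880\right) = 3 \cdot 209 = 627$)
$X - O = -2719 - 627 = -3346$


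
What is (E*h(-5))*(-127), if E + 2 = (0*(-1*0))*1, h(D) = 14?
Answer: 3556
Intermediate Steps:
E = -2 (E = -2 + (0*(-1*0))*1 = -2 + (0*0)*1 = -2 + 0*1 = -2 + 0 = -2)
(E*h(-5))*(-127) = -2*14*(-127) = -28*(-127) = 3556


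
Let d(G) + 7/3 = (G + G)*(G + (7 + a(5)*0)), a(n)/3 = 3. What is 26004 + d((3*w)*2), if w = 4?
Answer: 82469/3 ≈ 27490.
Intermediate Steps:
a(n) = 9 (a(n) = 3*3 = 9)
d(G) = -7/3 + 2*G*(7 + G) (d(G) = -7/3 + (G + G)*(G + (7 + 9*0)) = -7/3 + (2*G)*(G + (7 + 0)) = -7/3 + (2*G)*(G + 7) = -7/3 + (2*G)*(7 + G) = -7/3 + 2*G*(7 + G))
26004 + d((3*w)*2) = 26004 + (-7/3 + 2*((3*4)*2)**2 + 14*((3*4)*2)) = 26004 + (-7/3 + 2*(12*2)**2 + 14*(12*2)) = 26004 + (-7/3 + 2*24**2 + 14*24) = 26004 + (-7/3 + 2*576 + 336) = 26004 + (-7/3 + 1152 + 336) = 26004 + 4457/3 = 82469/3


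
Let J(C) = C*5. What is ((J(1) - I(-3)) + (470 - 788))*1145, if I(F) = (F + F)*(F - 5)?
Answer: -413345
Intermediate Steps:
I(F) = 2*F*(-5 + F) (I(F) = (2*F)*(-5 + F) = 2*F*(-5 + F))
J(C) = 5*C
((J(1) - I(-3)) + (470 - 788))*1145 = ((5*1 - 2*(-3)*(-5 - 3)) + (470 - 788))*1145 = ((5 - 2*(-3)*(-8)) - 318)*1145 = ((5 - 1*48) - 318)*1145 = ((5 - 48) - 318)*1145 = (-43 - 318)*1145 = -361*1145 = -413345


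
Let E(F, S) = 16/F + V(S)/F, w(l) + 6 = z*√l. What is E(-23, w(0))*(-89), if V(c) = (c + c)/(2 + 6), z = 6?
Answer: 2581/46 ≈ 56.109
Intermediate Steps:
w(l) = -6 + 6*√l
V(c) = c/4 (V(c) = (2*c)/8 = (2*c)*(⅛) = c/4)
E(F, S) = 16/F + S/(4*F) (E(F, S) = 16/F + (S/4)/F = 16/F + S/(4*F))
E(-23, w(0))*(-89) = ((¼)*(64 + (-6 + 6*√0))/(-23))*(-89) = ((¼)*(-1/23)*(64 + (-6 + 6*0)))*(-89) = ((¼)*(-1/23)*(64 + (-6 + 0)))*(-89) = ((¼)*(-1/23)*(64 - 6))*(-89) = ((¼)*(-1/23)*58)*(-89) = -29/46*(-89) = 2581/46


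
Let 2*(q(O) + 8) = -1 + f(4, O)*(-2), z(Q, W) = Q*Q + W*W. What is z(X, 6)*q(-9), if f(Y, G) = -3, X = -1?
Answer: -407/2 ≈ -203.50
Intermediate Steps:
z(Q, W) = Q² + W²
q(O) = -11/2 (q(O) = -8 + (-1 - 3*(-2))/2 = -8 + (-1 + 6)/2 = -8 + (½)*5 = -8 + 5/2 = -11/2)
z(X, 6)*q(-9) = ((-1)² + 6²)*(-11/2) = (1 + 36)*(-11/2) = 37*(-11/2) = -407/2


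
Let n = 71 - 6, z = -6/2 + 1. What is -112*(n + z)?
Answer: -7056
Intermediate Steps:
z = -2 (z = -6*½ + 1 = -3 + 1 = -2)
n = 65
-112*(n + z) = -112*(65 - 2) = -112*63 = -7056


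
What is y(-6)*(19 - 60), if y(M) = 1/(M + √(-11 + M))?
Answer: 246/53 + 41*I*√17/53 ≈ 4.6415 + 3.1896*I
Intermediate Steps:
y(-6)*(19 - 60) = (19 - 60)/(-6 + √(-11 - 6)) = -41/(-6 + √(-17)) = -41/(-6 + I*√17)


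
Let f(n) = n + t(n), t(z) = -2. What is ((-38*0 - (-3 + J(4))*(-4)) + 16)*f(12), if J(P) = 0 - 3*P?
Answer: -440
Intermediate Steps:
J(P) = -3*P
f(n) = -2 + n (f(n) = n - 2 = -2 + n)
((-38*0 - (-3 + J(4))*(-4)) + 16)*f(12) = ((-38*0 - (-3 - 3*4)*(-4)) + 16)*(-2 + 12) = ((0 - (-3 - 12)*(-4)) + 16)*10 = ((0 - (-15)*(-4)) + 16)*10 = ((0 - 1*60) + 16)*10 = ((0 - 60) + 16)*10 = (-60 + 16)*10 = -44*10 = -440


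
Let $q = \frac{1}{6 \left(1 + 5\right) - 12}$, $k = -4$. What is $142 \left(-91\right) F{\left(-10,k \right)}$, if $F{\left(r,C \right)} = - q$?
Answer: $\frac{6461}{12} \approx 538.42$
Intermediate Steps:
$q = \frac{1}{24}$ ($q = \frac{1}{6 \cdot 6 - 12} = \frac{1}{36 - 12} = \frac{1}{24} \approx 0.041667$)
$F{\left(r,C \right)} = - \frac{1}{24}$ ($F{\left(r,C \right)} = \left(-1\right) \frac{1}{24} = - \frac{1}{24}$)
$142 \left(-91\right) F{\left(-10,k \right)} = 142 \left(-91\right) \left(- \frac{1}{24}\right) = \left(-12922\right) \left(- \frac{1}{24}\right) = \frac{6461}{12}$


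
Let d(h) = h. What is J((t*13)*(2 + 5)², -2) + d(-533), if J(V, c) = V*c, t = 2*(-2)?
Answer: 4563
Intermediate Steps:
t = -4
J((t*13)*(2 + 5)², -2) + d(-533) = ((-4*13)*(2 + 5)²)*(-2) - 533 = -52*7²*(-2) - 533 = -52*49*(-2) - 533 = -2548*(-2) - 533 = 5096 - 533 = 4563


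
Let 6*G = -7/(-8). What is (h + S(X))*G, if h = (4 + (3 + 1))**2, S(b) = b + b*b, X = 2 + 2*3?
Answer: 119/6 ≈ 19.833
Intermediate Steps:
X = 8 (X = 2 + 6 = 8)
S(b) = b + b**2
G = 7/48 (G = (-7/(-8))/6 = (-7*(-1/8))/6 = (1/6)*(7/8) = 7/48 ≈ 0.14583)
h = 64 (h = (4 + 4)**2 = 8**2 = 64)
(h + S(X))*G = (64 + 8*(1 + 8))*(7/48) = (64 + 8*9)*(7/48) = (64 + 72)*(7/48) = 136*(7/48) = 119/6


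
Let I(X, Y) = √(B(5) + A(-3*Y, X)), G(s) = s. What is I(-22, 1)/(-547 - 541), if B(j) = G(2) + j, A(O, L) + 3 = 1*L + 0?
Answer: -3*I*√2/1088 ≈ -0.0038995*I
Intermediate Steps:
A(O, L) = -3 + L (A(O, L) = -3 + (1*L + 0) = -3 + (L + 0) = -3 + L)
B(j) = 2 + j
I(X, Y) = √(4 + X) (I(X, Y) = √((2 + 5) + (-3 + X)) = √(7 + (-3 + X)) = √(4 + X))
I(-22, 1)/(-547 - 541) = √(4 - 22)/(-547 - 541) = √(-18)/(-1088) = (3*I*√2)*(-1/1088) = -3*I*√2/1088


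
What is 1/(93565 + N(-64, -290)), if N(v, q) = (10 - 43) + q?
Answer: 1/93242 ≈ 1.0725e-5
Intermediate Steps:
N(v, q) = -33 + q
1/(93565 + N(-64, -290)) = 1/(93565 + (-33 - 290)) = 1/(93565 - 323) = 1/93242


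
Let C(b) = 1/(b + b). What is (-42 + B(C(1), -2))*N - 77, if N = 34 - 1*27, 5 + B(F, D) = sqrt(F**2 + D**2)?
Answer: -406 + 7*sqrt(17)/2 ≈ -391.57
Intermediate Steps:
C(b) = 1/(2*b)
B(F, D) = -5 + sqrt(D**2 + F**2) (B(F, D) = -5 + sqrt(F**2 + D**2) = -5 + sqrt(D**2 + F**2))
N = 7 (N = 34 - 27 = 7)
(-42 + B(C(1), -2))*N - 77 = (-42 + (-5 + sqrt((-2)**2 + ((1/2)/1)**2)))*7 - 77 = (-42 + (-5 + sqrt(4 + ((1/2)*1)**2)))*7 - 77 = (-42 + (-5 + sqrt(4 + (1/2)**2)))*7 - 77 = (-42 + (-5 + sqrt(4 + 1/4)))*7 - 77 = (-42 + (-5 + sqrt(17/4)))*7 - 77 = (-42 + (-5 + sqrt(17)/2))*7 - 77 = (-47 + sqrt(17)/2)*7 - 77 = (-329 + 7*sqrt(17)/2) - 77 = -406 + 7*sqrt(17)/2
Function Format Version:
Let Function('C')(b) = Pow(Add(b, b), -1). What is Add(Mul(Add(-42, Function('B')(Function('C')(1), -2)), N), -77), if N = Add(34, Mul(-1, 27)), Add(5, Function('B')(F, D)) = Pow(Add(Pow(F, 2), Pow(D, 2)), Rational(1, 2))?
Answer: Add(-406, Mul(Rational(7, 2), Pow(17, Rational(1, 2)))) ≈ -391.57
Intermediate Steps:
Function('C')(b) = Mul(Rational(1, 2), Pow(b, -1)) (Function('C')(b) = Pow(Mul(2, b), -1) = Mul(Rational(1, 2), Pow(b, -1)))
Function('B')(F, D) = Add(-5, Pow(Add(Pow(D, 2), Pow(F, 2)), Rational(1, 2))) (Function('B')(F, D) = Add(-5, Pow(Add(Pow(F, 2), Pow(D, 2)), Rational(1, 2))) = Add(-5, Pow(Add(Pow(D, 2), Pow(F, 2)), Rational(1, 2))))
N = 7 (N = Add(34, -27) = 7)
Add(Mul(Add(-42, Function('B')(Function('C')(1), -2)), N), -77) = Add(Mul(Add(-42, Add(-5, Pow(Add(Pow(-2, 2), Pow(Mul(Rational(1, 2), Pow(1, -1)), 2)), Rational(1, 2)))), 7), -77) = Add(Mul(Add(-42, Add(-5, Pow(Add(4, Pow(Mul(Rational(1, 2), 1), 2)), Rational(1, 2)))), 7), -77) = Add(Mul(Add(-42, Add(-5, Pow(Add(4, Pow(Rational(1, 2), 2)), Rational(1, 2)))), 7), -77) = Add(Mul(Add(-42, Add(-5, Pow(Add(4, Rational(1, 4)), Rational(1, 2)))), 7), -77) = Add(Mul(Add(-42, Add(-5, Pow(Rational(17, 4), Rational(1, 2)))), 7), -77) = Add(Mul(Add(-42, Add(-5, Mul(Rational(1, 2), Pow(17, Rational(1, 2))))), 7), -77) = Add(Mul(Add(-47, Mul(Rational(1, 2), Pow(17, Rational(1, 2)))), 7), -77) = Add(Add(-329, Mul(Rational(7, 2), Pow(17, Rational(1, 2)))), -77) = Add(-406, Mul(Rational(7, 2), Pow(17, Rational(1, 2))))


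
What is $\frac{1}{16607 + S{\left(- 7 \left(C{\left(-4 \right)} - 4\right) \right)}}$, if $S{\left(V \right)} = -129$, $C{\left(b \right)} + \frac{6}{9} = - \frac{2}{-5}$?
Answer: $\frac{1}{16478} \approx 6.0687 \cdot 10^{-5}$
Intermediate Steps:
$C{\left(b \right)} = - \frac{4}{15}$ ($C{\left(b \right)} = - \frac{2}{3} - \frac{2}{-5} = - \frac{2}{3} - - \frac{2}{5} = - \frac{2}{3} + \frac{2}{5} = - \frac{4}{15}$)
$\frac{1}{16607 + S{\left(- 7 \left(C{\left(-4 \right)} - 4\right) \right)}} = \frac{1}{16607 - 129} = \frac{1}{16478}$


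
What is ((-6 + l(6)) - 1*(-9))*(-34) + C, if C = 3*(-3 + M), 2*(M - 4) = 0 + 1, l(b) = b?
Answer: -603/2 ≈ -301.50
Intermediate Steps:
M = 9/2 (M = 4 + (0 + 1)/2 = 4 + (1/2)*1 = 4 + 1/2 = 9/2 ≈ 4.5000)
C = 9/2 (C = 3*(-3 + 9/2) = 3*(3/2) = 9/2 ≈ 4.5000)
((-6 + l(6)) - 1*(-9))*(-34) + C = ((-6 + 6) - 1*(-9))*(-34) + 9/2 = (0 + 9)*(-34) + 9/2 = 9*(-34) + 9/2 = -306 + 9/2 = -603/2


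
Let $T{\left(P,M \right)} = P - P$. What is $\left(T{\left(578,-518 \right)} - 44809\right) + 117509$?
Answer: $72700$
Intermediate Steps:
$T{\left(P,M \right)} = 0$
$\left(T{\left(578,-518 \right)} - 44809\right) + 117509 = \left(0 - 44809\right) + 117509 = -44809 + 117509 = 72700$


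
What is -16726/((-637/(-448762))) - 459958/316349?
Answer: -2374513739616234/201514313 ≈ -1.1783e+7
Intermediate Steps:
-16726/((-637/(-448762))) - 459958/316349 = -16726/((-637*(-1/448762))) - 459958*1/316349 = -16726/637/448762 - 459958/316349 = -16726*448762/637 - 459958/316349 = -7505993212/637 - 459958/316349 = -2374513739616234/201514313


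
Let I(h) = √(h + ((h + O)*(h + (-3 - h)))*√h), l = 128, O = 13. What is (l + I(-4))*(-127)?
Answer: -16256 - 127*√(-4 - 54*I) ≈ -16892.0 + 684.79*I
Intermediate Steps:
I(h) = √(h + √h*(-39 - 3*h)) (I(h) = √(h + ((h + 13)*(h + (-3 - h)))*√h) = √(h + ((13 + h)*(-3))*√h) = √(h + (-39 - 3*h)*√h) = √(h + √h*(-39 - 3*h)))
(l + I(-4))*(-127) = (128 + √(-4 - 78*I - (-24)*I))*(-127) = (128 + √(-4 - 78*I + 24*I))*(-127) = (128 + √(-4 - 54*I))*(-127) = -16256 - 127*√(-4 - 54*I)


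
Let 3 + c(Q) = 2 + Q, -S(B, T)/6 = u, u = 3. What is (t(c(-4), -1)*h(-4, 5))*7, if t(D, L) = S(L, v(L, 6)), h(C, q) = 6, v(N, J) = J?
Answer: -756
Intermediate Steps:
S(B, T) = -18 (S(B, T) = -6*3 = -18)
c(Q) = -1 + Q (c(Q) = -3 + (2 + Q) = -1 + Q)
t(D, L) = -18
(t(c(-4), -1)*h(-4, 5))*7 = -18*6*7 = -108*7 = -756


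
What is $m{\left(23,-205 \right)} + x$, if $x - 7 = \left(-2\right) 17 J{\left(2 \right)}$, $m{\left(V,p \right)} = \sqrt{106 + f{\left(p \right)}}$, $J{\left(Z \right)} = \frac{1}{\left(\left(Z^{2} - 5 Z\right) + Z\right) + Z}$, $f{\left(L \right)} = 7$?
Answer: $24 + \sqrt{113} \approx 34.63$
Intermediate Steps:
$J{\left(Z \right)} = \frac{1}{Z^{2} - 3 Z}$ ($J{\left(Z \right)} = \frac{1}{\left(Z^{2} - 4 Z\right) + Z} = \frac{1}{Z^{2} - 3 Z}$)
$m{\left(V,p \right)} = \sqrt{113}$ ($m{\left(V,p \right)} = \sqrt{106 + 7} = \sqrt{113}$)
$x = 24$ ($x = 7 + \left(-2\right) 17 \frac{1}{2 \left(-3 + 2\right)} = 7 - 34 \frac{1}{2 \left(-1\right)} = 7 - 34 \cdot \frac{1}{2} \left(-1\right) = 7 - -17 = 7 + 17 = 24$)
$m{\left(23,-205 \right)} + x = \sqrt{113} + 24 = 24 + \sqrt{113}$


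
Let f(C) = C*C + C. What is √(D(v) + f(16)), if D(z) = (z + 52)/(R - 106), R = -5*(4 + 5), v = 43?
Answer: 3*√687503/151 ≈ 16.473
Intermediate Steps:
R = -45 (R = -5*9 = -45)
f(C) = C + C² (f(C) = C² + C = C + C²)
D(z) = -52/151 - z/151 (D(z) = (z + 52)/(-45 - 106) = (52 + z)/(-151) = (52 + z)*(-1/151) = -52/151 - z/151)
√(D(v) + f(16)) = √((-52/151 - 1/151*43) + 16*(1 + 16)) = √((-52/151 - 43/151) + 16*17) = √(-95/151 + 272) = √(40977/151) = 3*√687503/151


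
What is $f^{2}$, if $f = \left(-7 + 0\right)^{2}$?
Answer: $2401$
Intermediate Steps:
$f = 49$ ($f = \left(-7\right)^{2} = 49$)
$f^{2} = 49^{2} = 2401$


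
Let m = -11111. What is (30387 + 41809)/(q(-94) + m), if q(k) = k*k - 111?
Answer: -36098/1193 ≈ -30.258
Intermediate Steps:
q(k) = -111 + k² (q(k) = k² - 111 = -111 + k²)
(30387 + 41809)/(q(-94) + m) = (30387 + 41809)/((-111 + (-94)²) - 11111) = 72196/((-111 + 8836) - 11111) = 72196/(8725 - 11111) = 72196/(-2386) = 72196*(-1/2386) = -36098/1193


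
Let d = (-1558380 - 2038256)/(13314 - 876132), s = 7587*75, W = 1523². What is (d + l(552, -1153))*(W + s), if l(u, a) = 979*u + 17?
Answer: 673454831516941222/431409 ≈ 1.5611e+12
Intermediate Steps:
W = 2319529
l(u, a) = 17 + 979*u
s = 569025
d = 1798318/431409 (d = -3596636/(-862818) = -3596636*(-1/862818) = 1798318/431409 ≈ 4.1685)
(d + l(552, -1153))*(W + s) = (1798318/431409 + (17 + 979*552))*(2319529 + 569025) = (1798318/431409 + (17 + 540408))*2888554 = (1798318/431409 + 540425)*2888554 = (233146007143/431409)*2888554 = 673454831516941222/431409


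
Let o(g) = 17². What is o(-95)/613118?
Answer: 289/613118 ≈ 0.00047136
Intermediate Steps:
o(g) = 289
o(-95)/613118 = 289/613118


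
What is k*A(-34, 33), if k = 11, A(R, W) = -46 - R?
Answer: -132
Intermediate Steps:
k*A(-34, 33) = 11*(-46 - 1*(-34)) = 11*(-46 + 34) = 11*(-12) = -132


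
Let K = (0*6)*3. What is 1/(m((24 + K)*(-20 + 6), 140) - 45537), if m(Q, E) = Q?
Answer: -1/45873 ≈ -2.1799e-5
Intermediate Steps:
K = 0 (K = 0*3 = 0)
1/(m((24 + K)*(-20 + 6), 140) - 45537) = 1/((24 + 0)*(-20 + 6) - 45537) = 1/(24*(-14) - 45537) = 1/(-336 - 45537) = 1/(-45873) = -1/45873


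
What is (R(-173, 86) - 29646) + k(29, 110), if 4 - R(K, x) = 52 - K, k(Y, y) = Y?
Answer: -29838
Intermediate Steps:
R(K, x) = -48 + K (R(K, x) = 4 - (52 - K) = 4 + (-52 + K) = -48 + K)
(R(-173, 86) - 29646) + k(29, 110) = ((-48 - 173) - 29646) + 29 = (-221 - 29646) + 29 = -29867 + 29 = -29838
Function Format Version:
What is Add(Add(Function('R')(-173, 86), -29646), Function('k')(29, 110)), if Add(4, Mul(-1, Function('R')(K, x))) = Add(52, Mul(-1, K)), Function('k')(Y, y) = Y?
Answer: -29838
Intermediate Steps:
Function('R')(K, x) = Add(-48, K) (Function('R')(K, x) = Add(4, Mul(-1, Add(52, Mul(-1, K)))) = Add(4, Add(-52, K)) = Add(-48, K))
Add(Add(Function('R')(-173, 86), -29646), Function('k')(29, 110)) = Add(Add(Add(-48, -173), -29646), 29) = Add(Add(-221, -29646), 29) = Add(-29867, 29) = -29838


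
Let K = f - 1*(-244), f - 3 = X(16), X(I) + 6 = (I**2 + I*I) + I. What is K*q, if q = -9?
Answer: -6921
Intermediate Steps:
X(I) = -6 + I + 2*I**2 (X(I) = -6 + ((I**2 + I*I) + I) = -6 + ((I**2 + I**2) + I) = -6 + (2*I**2 + I) = -6 + (I + 2*I**2) = -6 + I + 2*I**2)
f = 525 (f = 3 + (-6 + 16 + 2*16**2) = 3 + (-6 + 16 + 2*256) = 3 + (-6 + 16 + 512) = 3 + 522 = 525)
K = 769 (K = 525 - 1*(-244) = 525 + 244 = 769)
K*q = 769*(-9) = -6921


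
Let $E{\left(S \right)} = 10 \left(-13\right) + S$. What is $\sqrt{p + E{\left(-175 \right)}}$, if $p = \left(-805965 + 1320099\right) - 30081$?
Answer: $2 \sqrt{120937} \approx 695.52$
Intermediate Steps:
$p = 484053$ ($p = 514134 - 30081 = 484053$)
$E{\left(S \right)} = -130 + S$
$\sqrt{p + E{\left(-175 \right)}} = \sqrt{484053 - 305} = \sqrt{483748} = 2 \sqrt{120937}$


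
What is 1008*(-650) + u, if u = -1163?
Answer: -656363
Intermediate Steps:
1008*(-650) + u = 1008*(-650) - 1163 = -655200 - 1163 = -656363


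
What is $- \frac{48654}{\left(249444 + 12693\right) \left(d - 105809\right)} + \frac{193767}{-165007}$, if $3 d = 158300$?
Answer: $- \frac{2694197734106433}{2294316422451931} \approx -1.1743$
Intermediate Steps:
$d = \frac{158300}{3}$ ($d = \frac{1}{3} \cdot 158300 = \frac{158300}{3} \approx 52767.0$)
$- \frac{48654}{\left(249444 + 12693\right) \left(d - 105809\right)} + \frac{193767}{-165007} = - \frac{48654}{\left(249444 + 12693\right) \left(\frac{158300}{3} - 105809\right)} + \frac{193767}{-165007} = - \frac{48654}{262137 \left(- \frac{159127}{3}\right)} + 193767 \left(- \frac{1}{165007}\right) = - \frac{48654}{-13904358133} - \frac{193767}{165007} = \left(-48654\right) \left(- \frac{1}{13904358133}\right) - \frac{193767}{165007} = \frac{48654}{13904358133} - \frac{193767}{165007} = - \frac{2694197734106433}{2294316422451931}$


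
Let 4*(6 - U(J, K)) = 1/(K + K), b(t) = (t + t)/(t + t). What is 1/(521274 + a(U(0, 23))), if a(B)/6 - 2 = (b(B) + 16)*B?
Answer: 92/48014565 ≈ 1.9161e-6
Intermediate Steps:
b(t) = 1 (b(t) = (2*t)/((2*t)) = (2*t)*(1/(2*t)) = 1)
U(J, K) = 6 - 1/(8*K) (U(J, K) = 6 - 1/(4*(K + K)) = 6 - 1/(2*K)/4 = 6 - 1/(8*K))
a(B) = 12 + 102*B (a(B) = 12 + 6*((1 + 16)*B) = 12 + 6*(17*B) = 12 + 102*B)
1/(521274 + a(U(0, 23))) = 1/(521274 + (12 + 102*(6 - ⅛/23))) = 1/(521274 + (12 + 102*(6 - ⅛*1/23))) = 1/(521274 + (12 + 102*(6 - 1/184))) = 1/(521274 + (12 + 102*(1103/184))) = 1/(521274 + (12 + 56253/92)) = 1/(521274 + 57357/92) = 1/(48014565/92) = 92/48014565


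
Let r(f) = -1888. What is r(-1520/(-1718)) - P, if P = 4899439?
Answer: -4901327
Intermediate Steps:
r(-1520/(-1718)) - P = -1888 - 1*4899439 = -1888 - 4899439 = -4901327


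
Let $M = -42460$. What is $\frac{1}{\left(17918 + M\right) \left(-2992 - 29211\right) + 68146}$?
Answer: $\frac{1}{790394172} \approx 1.2652 \cdot 10^{-9}$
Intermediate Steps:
$\frac{1}{\left(17918 + M\right) \left(-2992 - 29211\right) + 68146} = \frac{1}{\left(17918 - 42460\right) \left(-2992 - 29211\right) + 68146} = \frac{1}{\left(-24542\right) \left(-32203\right) + 68146} = \frac{1}{790326026 + 68146} = \frac{1}{790394172}$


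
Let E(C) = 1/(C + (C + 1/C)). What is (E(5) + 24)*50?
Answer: 61450/51 ≈ 1204.9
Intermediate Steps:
E(C) = 1/(1/C + 2*C)
(E(5) + 24)*50 = (5/(1 + 2*5²) + 24)*50 = (5/(1 + 2*25) + 24)*50 = (5/(1 + 50) + 24)*50 = (5/51 + 24)*50 = (1229/51)*50 = 61450/51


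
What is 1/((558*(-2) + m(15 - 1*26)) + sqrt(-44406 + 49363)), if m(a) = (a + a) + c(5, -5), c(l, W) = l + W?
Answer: -1138/1290087 - sqrt(4957)/1290087 ≈ -0.00093669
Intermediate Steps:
c(l, W) = W + l
m(a) = 2*a (m(a) = (a + a) + (-5 + 5) = 2*a + 0 = 2*a)
1/((558*(-2) + m(15 - 1*26)) + sqrt(-44406 + 49363)) = 1/((558*(-2) + 2*(15 - 1*26)) + sqrt(-44406 + 49363)) = 1/((-1116 + 2*(15 - 26)) + sqrt(4957)) = 1/((-1116 + 2*(-11)) + sqrt(4957)) = 1/((-1116 - 22) + sqrt(4957)) = 1/(-1138 + sqrt(4957))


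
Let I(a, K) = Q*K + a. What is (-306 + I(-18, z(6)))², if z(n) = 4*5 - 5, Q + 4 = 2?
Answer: 125316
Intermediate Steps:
Q = -2 (Q = -4 + 2 = -2)
z(n) = 15 (z(n) = 20 - 5 = 15)
I(a, K) = a - 2*K (I(a, K) = -2*K + a = a - 2*K)
(-306 + I(-18, z(6)))² = (-306 + (-18 - 2*15))² = (-306 + (-18 - 30))² = (-306 - 48)² = (-354)² = 125316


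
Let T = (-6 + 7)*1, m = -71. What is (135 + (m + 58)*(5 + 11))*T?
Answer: -73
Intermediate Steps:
T = 1 (T = 1*1 = 1)
(135 + (m + 58)*(5 + 11))*T = (135 + (-71 + 58)*(5 + 11))*1 = (135 - 13*16)*1 = (135 - 208)*1 = -73*1 = -73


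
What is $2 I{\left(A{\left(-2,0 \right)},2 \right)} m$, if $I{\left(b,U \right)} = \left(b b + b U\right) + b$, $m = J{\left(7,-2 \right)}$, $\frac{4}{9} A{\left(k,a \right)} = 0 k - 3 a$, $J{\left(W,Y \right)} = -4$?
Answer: $0$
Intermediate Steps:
$A{\left(k,a \right)} = - \frac{27 a}{4}$ ($A{\left(k,a \right)} = \frac{9 \left(0 k - 3 a\right)}{4} = \frac{9 \left(0 - 3 a\right)}{4} = \frac{9 \left(- 3 a\right)}{4} = - \frac{27 a}{4}$)
$m = -4$
$I{\left(b,U \right)} = b + b^{2} + U b$ ($I{\left(b,U \right)} = \left(b^{2} + U b\right) + b = b + b^{2} + U b$)
$2 I{\left(A{\left(-2,0 \right)},2 \right)} m = 2 \left(- \frac{27}{4}\right) 0 \left(1 + 2 - 0\right) \left(-4\right) = 2 \cdot 0 \left(1 + 2 + 0\right) \left(-4\right) = 2 \cdot 0 \cdot 3 \left(-4\right) = 2 \cdot 0 \left(-4\right) = 0 \left(-4\right) = 0$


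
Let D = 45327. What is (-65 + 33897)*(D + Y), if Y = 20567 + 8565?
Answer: 2519096888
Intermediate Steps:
Y = 29132
(-65 + 33897)*(D + Y) = (-65 + 33897)*(45327 + 29132) = 33832*74459 = 2519096888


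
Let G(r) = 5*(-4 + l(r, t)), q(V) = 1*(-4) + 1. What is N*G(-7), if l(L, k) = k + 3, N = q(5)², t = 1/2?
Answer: -45/2 ≈ -22.500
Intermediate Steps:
q(V) = -3 (q(V) = -4 + 1 = -3)
t = ½ ≈ 0.50000
N = 9 (N = (-3)² = 9)
l(L, k) = 3 + k
G(r) = -5/2 (G(r) = 5*(-4 + (3 + ½)) = 5*(-4 + 7/2) = 5*(-½) = -5/2)
N*G(-7) = 9*(-5/2) = -45/2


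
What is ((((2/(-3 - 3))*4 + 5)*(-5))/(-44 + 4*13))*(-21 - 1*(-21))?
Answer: 0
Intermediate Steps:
((((2/(-3 - 3))*4 + 5)*(-5))/(-44 + 4*13))*(-21 - 1*(-21)) = ((((2/(-6))*4 + 5)*(-5))/(-44 + 52))*(-21 + 21) = (((-1/6*2*4 + 5)*(-5))/8)*0 = (((-1/3*4 + 5)*(-5))*(1/8))*0 = (((-4/3 + 5)*(-5))*(1/8))*0 = (((11/3)*(-5))*(1/8))*0 = -55/3*1/8*0 = -55/24*0 = 0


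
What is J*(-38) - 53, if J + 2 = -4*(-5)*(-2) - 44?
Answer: 3215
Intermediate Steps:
J = -86 (J = -2 + (-4*(-5)*(-2) - 44) = -2 + (20*(-2) - 44) = -2 + (-40 - 44) = -2 - 84 = -86)
J*(-38) - 53 = -86*(-38) - 53 = 3268 - 53 = 3215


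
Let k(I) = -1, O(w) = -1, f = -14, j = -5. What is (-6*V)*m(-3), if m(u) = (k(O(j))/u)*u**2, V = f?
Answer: 252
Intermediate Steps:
V = -14
m(u) = -u (m(u) = (-1/u)*u**2 = -u)
(-6*V)*m(-3) = (-6*(-14))*(-1*(-3)) = 84*3 = 252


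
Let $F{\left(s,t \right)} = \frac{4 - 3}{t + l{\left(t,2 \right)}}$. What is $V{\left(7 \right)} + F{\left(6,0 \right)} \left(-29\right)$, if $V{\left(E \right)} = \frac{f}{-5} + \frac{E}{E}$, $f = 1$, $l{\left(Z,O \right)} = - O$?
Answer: $\frac{153}{10} \approx 15.3$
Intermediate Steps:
$F{\left(s,t \right)} = \frac{1}{-2 + t}$ ($F{\left(s,t \right)} = \frac{4 - 3}{t - 2} = 1 \frac{1}{t - 2} = 1 \frac{1}{-2 + t} = \frac{1}{-2 + t}$)
$V{\left(E \right)} = \frac{4}{5}$ ($V{\left(E \right)} = 1 \frac{1}{-5} + \frac{E}{E} = 1 \left(- \frac{1}{5}\right) + 1 = - \frac{1}{5} + 1 = \frac{4}{5}$)
$V{\left(7 \right)} + F{\left(6,0 \right)} \left(-29\right) = \frac{4}{5} + \frac{1}{-2 + 0} \left(-29\right) = \frac{4}{5} + \frac{1}{-2} \left(-29\right) = \frac{4}{5} - - \frac{29}{2} = \frac{4}{5} + \frac{29}{2} = \frac{153}{10}$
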